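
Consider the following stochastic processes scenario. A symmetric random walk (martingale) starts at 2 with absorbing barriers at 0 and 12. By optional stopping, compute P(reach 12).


By optional stopping theorem: E(M at tau) = M(0) = 2
P(hit 12)*12 + P(hit 0)*0 = 2
P(hit 12) = (2 - 0)/(12 - 0) = 1/6 = 0.1667

0.1667


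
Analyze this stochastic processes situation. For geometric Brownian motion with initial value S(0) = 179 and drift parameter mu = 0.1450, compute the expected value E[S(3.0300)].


E[S(t)] = S(0) * exp(mu * t)
= 179 * exp(0.1450 * 3.0300)
= 179 * 1.5517
= 277.7540

277.7540


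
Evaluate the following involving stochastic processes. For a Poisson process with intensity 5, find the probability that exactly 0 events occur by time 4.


P(N(t)=k) = (lambda*t)^k * exp(-lambda*t) / k!
lambda*t = 20
= 20^0 * exp(-20) / 0!
= 1 * 2.0612e-09 / 1
= 2.0612e-09

2.0612e-09


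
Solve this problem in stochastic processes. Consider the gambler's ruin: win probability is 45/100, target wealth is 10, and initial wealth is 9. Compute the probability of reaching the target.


Gambler's ruin formula:
r = q/p = 0.5500/0.4500 = 1.2222
P(win) = (1 - r^i)/(1 - r^N)
= (1 - 1.2222^9)/(1 - 1.2222^10)
= 0.7899

0.7899


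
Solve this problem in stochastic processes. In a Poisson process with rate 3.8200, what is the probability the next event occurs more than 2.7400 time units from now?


P(X > t) = exp(-lambda * t)
= exp(-3.8200 * 2.7400)
= exp(-10.4668) = 2.8466e-05

2.8466e-05


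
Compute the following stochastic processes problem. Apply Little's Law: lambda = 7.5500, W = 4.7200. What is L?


Little's Law: L = lambda * W
= 7.5500 * 4.7200
= 35.6360

35.6360


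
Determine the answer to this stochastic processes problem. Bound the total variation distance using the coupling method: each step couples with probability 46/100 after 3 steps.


TV distance bound <= (1-delta)^n
= (1 - 0.4600)^3
= 0.5400^3
= 0.1575

0.1575


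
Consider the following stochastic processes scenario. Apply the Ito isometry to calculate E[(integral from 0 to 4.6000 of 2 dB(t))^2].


By Ito isometry: E[(int f dB)^2] = int f^2 dt
= 2^2 * 4.6000
= 4 * 4.6000 = 18.4000

18.4000


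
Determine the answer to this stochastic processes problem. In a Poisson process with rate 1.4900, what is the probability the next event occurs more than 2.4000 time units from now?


P(X > t) = exp(-lambda * t)
= exp(-1.4900 * 2.4000)
= exp(-3.5760) = 0.0280

0.0280


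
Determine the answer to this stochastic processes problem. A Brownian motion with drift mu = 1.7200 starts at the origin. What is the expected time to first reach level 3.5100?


Expected first passage time = a/mu
= 3.5100/1.7200
= 2.0407

2.0407


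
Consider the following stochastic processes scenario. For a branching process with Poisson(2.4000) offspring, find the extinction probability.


Since mu = 2.4000 > 1, extinction prob q < 1.
Solve s = exp(mu*(s-1)) iteratively.
q = 0.1214

0.1214


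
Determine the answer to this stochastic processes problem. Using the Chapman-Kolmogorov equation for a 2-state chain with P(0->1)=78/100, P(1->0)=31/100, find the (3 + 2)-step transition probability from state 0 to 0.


P^5 = P^3 * P^2
Computing via matrix multiplication of the transition matrix.
Entry (0,0) of P^5 = 0.2844

0.2844


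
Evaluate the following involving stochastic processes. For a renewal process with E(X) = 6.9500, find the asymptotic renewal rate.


Long-run renewal rate = 1/E(X)
= 1/6.9500
= 0.1439

0.1439


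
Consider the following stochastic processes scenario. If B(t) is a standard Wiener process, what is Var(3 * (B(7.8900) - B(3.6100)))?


Var(alpha*(B(t)-B(s))) = alpha^2 * (t-s)
= 3^2 * (7.8900 - 3.6100)
= 9 * 4.2800
= 38.5200

38.5200


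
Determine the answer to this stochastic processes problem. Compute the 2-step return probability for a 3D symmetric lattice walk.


P(return in 2 steps) = P(reverse first step) = 1/(2d)
= 1/6
= 0.1667

0.1667


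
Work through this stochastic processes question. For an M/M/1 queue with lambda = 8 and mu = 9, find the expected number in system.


rho = 8/9 = 0.8889
L = rho/(1-rho)
= 0.8889/0.1111
= 8.0000

8.0000


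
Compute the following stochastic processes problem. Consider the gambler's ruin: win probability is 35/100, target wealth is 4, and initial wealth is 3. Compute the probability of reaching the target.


Gambler's ruin formula:
r = q/p = 0.6500/0.3500 = 1.8571
P(win) = (1 - r^i)/(1 - r^N)
= (1 - 1.8571^3)/(1 - 1.8571^4)
= 0.4961

0.4961


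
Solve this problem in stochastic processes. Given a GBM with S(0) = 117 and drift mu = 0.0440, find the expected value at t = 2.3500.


E[S(t)] = S(0) * exp(mu * t)
= 117 * exp(0.0440 * 2.3500)
= 117 * 1.1089
= 129.7454

129.7454


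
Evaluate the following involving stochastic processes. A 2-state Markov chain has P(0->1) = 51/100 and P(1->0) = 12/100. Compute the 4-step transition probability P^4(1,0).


Computing P^4 by matrix multiplication.
P = [[0.4900, 0.5100], [0.1200, 0.8800]]
After raising P to the power 4:
P^4(1,0) = 0.1869

0.1869


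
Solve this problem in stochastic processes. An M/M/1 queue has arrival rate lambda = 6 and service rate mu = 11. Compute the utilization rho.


rho = lambda/mu
= 6/11
= 0.5455

0.5455


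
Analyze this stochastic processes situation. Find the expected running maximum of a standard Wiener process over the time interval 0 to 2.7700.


E(max B(s)) = sqrt(2t/pi)
= sqrt(2*2.7700/pi)
= sqrt(1.7634)
= 1.3279

1.3279


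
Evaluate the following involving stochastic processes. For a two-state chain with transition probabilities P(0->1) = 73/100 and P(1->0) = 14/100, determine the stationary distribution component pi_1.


Stationary distribution: pi_0 = p10/(p01+p10), pi_1 = p01/(p01+p10)
p01 = 0.7300, p10 = 0.1400
pi_1 = 0.8391

0.8391


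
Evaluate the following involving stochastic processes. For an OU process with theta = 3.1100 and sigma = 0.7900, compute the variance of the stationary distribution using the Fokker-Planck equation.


Stationary variance = sigma^2 / (2*theta)
= 0.7900^2 / (2*3.1100)
= 0.6241 / 6.2200
= 0.1003

0.1003


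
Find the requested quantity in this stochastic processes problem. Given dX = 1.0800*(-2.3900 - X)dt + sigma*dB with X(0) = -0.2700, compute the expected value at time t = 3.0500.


E[X(t)] = mu + (X(0) - mu)*exp(-theta*t)
= -2.3900 + (-0.2700 - -2.3900)*exp(-1.0800*3.0500)
= -2.3900 + 2.1200 * 0.0371
= -2.3113

-2.3113


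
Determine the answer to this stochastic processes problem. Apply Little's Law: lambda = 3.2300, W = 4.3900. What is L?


Little's Law: L = lambda * W
= 3.2300 * 4.3900
= 14.1797

14.1797


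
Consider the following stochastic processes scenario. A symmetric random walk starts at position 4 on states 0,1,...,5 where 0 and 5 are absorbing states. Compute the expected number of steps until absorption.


For symmetric RW on 0,...,N with absorbing barriers, E(i) = i*(N-i)
E(4) = 4 * 1 = 4

4


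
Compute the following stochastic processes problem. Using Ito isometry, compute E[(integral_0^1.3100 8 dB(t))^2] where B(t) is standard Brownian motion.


By Ito isometry: E[(int f dB)^2] = int f^2 dt
= 8^2 * 1.3100
= 64 * 1.3100 = 83.8400

83.8400


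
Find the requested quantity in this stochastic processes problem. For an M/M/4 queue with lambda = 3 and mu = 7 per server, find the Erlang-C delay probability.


a = lambda/mu = 0.4286
rho = a/c = 0.1071
Erlang-C formula applied:
C(c,a) = 0.0010

0.0010


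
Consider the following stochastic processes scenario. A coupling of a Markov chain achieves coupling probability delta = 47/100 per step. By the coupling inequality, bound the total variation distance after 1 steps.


TV distance bound <= (1-delta)^n
= (1 - 0.4700)^1
= 0.5300^1
= 0.5300

0.5300


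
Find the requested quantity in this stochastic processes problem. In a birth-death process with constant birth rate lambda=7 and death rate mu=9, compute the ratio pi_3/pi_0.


For birth-death process, pi_n/pi_0 = (lambda/mu)^n
= (7/9)^3
= 0.4705

0.4705


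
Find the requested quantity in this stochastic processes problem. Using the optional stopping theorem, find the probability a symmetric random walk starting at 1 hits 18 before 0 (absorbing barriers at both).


By optional stopping theorem: E(M at tau) = M(0) = 1
P(hit 18)*18 + P(hit 0)*0 = 1
P(hit 18) = (1 - 0)/(18 - 0) = 1/18 = 0.0556

0.0556


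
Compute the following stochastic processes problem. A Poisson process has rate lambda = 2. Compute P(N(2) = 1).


P(N(t)=k) = (lambda*t)^k * exp(-lambda*t) / k!
lambda*t = 4
= 4^1 * exp(-4) / 1!
= 4 * 0.0183 / 1
= 0.0733

0.0733


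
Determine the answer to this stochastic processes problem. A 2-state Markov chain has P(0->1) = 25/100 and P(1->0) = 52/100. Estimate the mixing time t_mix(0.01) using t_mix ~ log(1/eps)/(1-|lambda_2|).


lambda_2 = |1 - p01 - p10| = |1 - 0.2500 - 0.5200| = 0.2300
t_mix ~ log(1/eps)/(1 - |lambda_2|)
= log(100)/(1 - 0.2300) = 4.6052/0.7700
= 5.9807

5.9807


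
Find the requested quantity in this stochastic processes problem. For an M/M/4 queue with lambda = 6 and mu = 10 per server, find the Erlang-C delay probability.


a = lambda/mu = 0.6000
rho = a/c = 0.1500
Erlang-C formula applied:
C(c,a) = 0.0035

0.0035


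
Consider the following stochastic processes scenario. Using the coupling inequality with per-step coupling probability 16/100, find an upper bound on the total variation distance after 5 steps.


TV distance bound <= (1-delta)^n
= (1 - 0.1600)^5
= 0.8400^5
= 0.4182

0.4182


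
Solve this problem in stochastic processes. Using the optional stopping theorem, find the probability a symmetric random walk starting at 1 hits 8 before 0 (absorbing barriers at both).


By optional stopping theorem: E(M at tau) = M(0) = 1
P(hit 8)*8 + P(hit 0)*0 = 1
P(hit 8) = (1 - 0)/(8 - 0) = 1/8 = 0.1250

0.1250


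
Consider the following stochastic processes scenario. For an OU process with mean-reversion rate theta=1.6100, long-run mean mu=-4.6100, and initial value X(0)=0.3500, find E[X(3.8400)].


E[X(t)] = mu + (X(0) - mu)*exp(-theta*t)
= -4.6100 + (0.3500 - -4.6100)*exp(-1.6100*3.8400)
= -4.6100 + 4.9600 * 0.0021
= -4.5998

-4.5998


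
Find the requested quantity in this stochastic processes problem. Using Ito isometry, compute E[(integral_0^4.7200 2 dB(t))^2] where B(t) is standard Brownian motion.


By Ito isometry: E[(int f dB)^2] = int f^2 dt
= 2^2 * 4.7200
= 4 * 4.7200 = 18.8800

18.8800


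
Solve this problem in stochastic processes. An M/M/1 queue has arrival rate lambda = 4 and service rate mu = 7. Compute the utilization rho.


rho = lambda/mu
= 4/7
= 0.5714

0.5714


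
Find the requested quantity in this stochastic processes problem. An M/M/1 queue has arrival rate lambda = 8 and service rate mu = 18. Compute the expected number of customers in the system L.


rho = 8/18 = 0.4444
L = rho/(1-rho)
= 0.4444/0.5556
= 0.8000

0.8000


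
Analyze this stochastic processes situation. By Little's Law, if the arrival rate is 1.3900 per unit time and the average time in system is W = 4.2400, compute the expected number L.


Little's Law: L = lambda * W
= 1.3900 * 4.2400
= 5.8936

5.8936


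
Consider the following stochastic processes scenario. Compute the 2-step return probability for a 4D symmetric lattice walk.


P(return in 2 steps) = P(reverse first step) = 1/(2d)
= 1/8
= 0.1250

0.1250


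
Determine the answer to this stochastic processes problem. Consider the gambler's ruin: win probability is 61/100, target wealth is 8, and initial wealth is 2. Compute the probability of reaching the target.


Gambler's ruin formula:
r = q/p = 0.3900/0.6100 = 0.6393
P(win) = (1 - r^i)/(1 - r^N)
= (1 - 0.6393^2)/(1 - 0.6393^8)
= 0.6082

0.6082


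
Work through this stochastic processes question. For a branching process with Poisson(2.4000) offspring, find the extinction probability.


Since mu = 2.4000 > 1, extinction prob q < 1.
Solve s = exp(mu*(s-1)) iteratively.
q = 0.1214

0.1214


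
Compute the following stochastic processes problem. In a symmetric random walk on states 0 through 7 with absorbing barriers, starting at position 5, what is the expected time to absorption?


For symmetric RW on 0,...,N with absorbing barriers, E(i) = i*(N-i)
E(5) = 5 * 2 = 10

10


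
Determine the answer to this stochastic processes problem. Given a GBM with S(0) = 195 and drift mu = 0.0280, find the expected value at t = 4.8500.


E[S(t)] = S(0) * exp(mu * t)
= 195 * exp(0.0280 * 4.8500)
= 195 * 1.1455
= 223.3633

223.3633


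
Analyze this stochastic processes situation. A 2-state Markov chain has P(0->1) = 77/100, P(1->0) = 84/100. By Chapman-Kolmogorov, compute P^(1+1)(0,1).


P^2 = P^1 * P^1
Computing via matrix multiplication of the transition matrix.
Entry (0,1) of P^2 = 0.3003

0.3003


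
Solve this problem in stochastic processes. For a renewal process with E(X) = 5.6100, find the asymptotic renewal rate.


Long-run renewal rate = 1/E(X)
= 1/5.6100
= 0.1783

0.1783


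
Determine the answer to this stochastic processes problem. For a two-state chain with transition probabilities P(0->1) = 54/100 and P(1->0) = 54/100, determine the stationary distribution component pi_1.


Stationary distribution: pi_0 = p10/(p01+p10), pi_1 = p01/(p01+p10)
p01 = 0.5400, p10 = 0.5400
pi_1 = 0.5000

0.5000


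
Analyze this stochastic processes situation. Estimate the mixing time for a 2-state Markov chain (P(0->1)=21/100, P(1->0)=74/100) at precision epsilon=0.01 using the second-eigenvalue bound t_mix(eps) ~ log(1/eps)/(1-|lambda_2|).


lambda_2 = |1 - p01 - p10| = |1 - 0.2100 - 0.7400| = 0.0500
t_mix ~ log(1/eps)/(1 - |lambda_2|)
= log(100)/(1 - 0.0500) = 4.6052/0.9500
= 4.8475

4.8475


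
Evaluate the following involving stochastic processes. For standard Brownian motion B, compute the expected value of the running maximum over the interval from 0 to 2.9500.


E(max B(s)) = sqrt(2t/pi)
= sqrt(2*2.9500/pi)
= sqrt(1.8780)
= 1.3704

1.3704


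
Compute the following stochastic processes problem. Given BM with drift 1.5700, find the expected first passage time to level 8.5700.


Expected first passage time = a/mu
= 8.5700/1.5700
= 5.4586

5.4586


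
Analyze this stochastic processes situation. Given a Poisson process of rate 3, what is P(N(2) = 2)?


P(N(t)=k) = (lambda*t)^k * exp(-lambda*t) / k!
lambda*t = 6
= 6^2 * exp(-6) / 2!
= 36 * 0.0025 / 2
= 0.0446

0.0446


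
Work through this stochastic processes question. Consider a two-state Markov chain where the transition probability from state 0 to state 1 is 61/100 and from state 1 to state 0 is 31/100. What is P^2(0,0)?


Computing P^2 by matrix multiplication.
P = [[0.3900, 0.6100], [0.3100, 0.6900]]
After raising P to the power 2:
P^2(0,0) = 0.3412

0.3412


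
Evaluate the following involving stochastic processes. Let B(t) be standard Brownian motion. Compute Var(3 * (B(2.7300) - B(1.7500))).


Var(alpha*(B(t)-B(s))) = alpha^2 * (t-s)
= 3^2 * (2.7300 - 1.7500)
= 9 * 0.9800
= 8.8200

8.8200


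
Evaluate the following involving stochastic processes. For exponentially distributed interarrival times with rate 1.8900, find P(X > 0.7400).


P(X > t) = exp(-lambda * t)
= exp(-1.8900 * 0.7400)
= exp(-1.3986) = 0.2469

0.2469


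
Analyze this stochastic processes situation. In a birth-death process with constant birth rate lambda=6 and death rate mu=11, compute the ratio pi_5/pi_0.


For birth-death process, pi_n/pi_0 = (lambda/mu)^n
= (6/11)^5
= 0.0483

0.0483


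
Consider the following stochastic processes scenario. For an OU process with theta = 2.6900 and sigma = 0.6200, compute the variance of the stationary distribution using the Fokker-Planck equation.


Stationary variance = sigma^2 / (2*theta)
= 0.6200^2 / (2*2.6900)
= 0.3844 / 5.3800
= 0.0714

0.0714


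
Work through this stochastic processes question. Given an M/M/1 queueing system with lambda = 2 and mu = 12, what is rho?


rho = lambda/mu
= 2/12
= 0.1667

0.1667


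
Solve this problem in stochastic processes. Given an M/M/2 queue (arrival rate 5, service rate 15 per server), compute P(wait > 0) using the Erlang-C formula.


a = lambda/mu = 0.3333
rho = a/c = 0.1667
Erlang-C formula applied:
C(c,a) = 0.0476

0.0476


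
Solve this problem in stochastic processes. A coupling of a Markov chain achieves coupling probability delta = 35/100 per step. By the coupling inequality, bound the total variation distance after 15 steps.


TV distance bound <= (1-delta)^n
= (1 - 0.3500)^15
= 0.6500^15
= 0.0016

0.0016


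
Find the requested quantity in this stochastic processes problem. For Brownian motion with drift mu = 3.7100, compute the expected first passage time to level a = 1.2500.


Expected first passage time = a/mu
= 1.2500/3.7100
= 0.3369

0.3369


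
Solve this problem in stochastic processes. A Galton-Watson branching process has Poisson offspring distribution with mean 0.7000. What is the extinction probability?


Since mu = 0.7000 <= 1, extinction probability = 1.

1.0000


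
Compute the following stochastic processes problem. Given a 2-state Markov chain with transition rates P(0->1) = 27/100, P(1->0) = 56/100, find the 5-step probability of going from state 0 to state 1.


Computing P^5 by matrix multiplication.
P = [[0.7300, 0.2700], [0.5600, 0.4400]]
After raising P to the power 5:
P^5(0,1) = 0.3253

0.3253


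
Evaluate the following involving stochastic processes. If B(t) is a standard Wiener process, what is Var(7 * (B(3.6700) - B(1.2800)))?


Var(alpha*(B(t)-B(s))) = alpha^2 * (t-s)
= 7^2 * (3.6700 - 1.2800)
= 49 * 2.3900
= 117.1100

117.1100


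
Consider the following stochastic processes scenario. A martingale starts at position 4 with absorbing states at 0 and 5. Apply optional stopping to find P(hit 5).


By optional stopping theorem: E(M at tau) = M(0) = 4
P(hit 5)*5 + P(hit 0)*0 = 4
P(hit 5) = (4 - 0)/(5 - 0) = 4/5 = 0.8000

0.8000


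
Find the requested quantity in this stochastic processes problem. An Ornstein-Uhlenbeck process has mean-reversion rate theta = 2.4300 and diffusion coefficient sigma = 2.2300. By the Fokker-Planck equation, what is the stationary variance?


Stationary variance = sigma^2 / (2*theta)
= 2.2300^2 / (2*2.4300)
= 4.9729 / 4.8600
= 1.0232

1.0232


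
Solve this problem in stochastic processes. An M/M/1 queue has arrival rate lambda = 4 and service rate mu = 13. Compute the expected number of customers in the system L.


rho = 4/13 = 0.3077
L = rho/(1-rho)
= 0.3077/0.6923
= 0.4444

0.4444


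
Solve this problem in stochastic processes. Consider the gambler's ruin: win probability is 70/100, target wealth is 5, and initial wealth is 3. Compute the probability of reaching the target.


Gambler's ruin formula:
r = q/p = 0.3000/0.7000 = 0.4286
P(win) = (1 - r^i)/(1 - r^N)
= (1 - 0.4286^3)/(1 - 0.4286^5)
= 0.9348

0.9348


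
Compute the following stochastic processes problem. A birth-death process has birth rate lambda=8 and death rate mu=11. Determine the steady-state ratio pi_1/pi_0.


For birth-death process, pi_n/pi_0 = (lambda/mu)^n
= (8/11)^1
= 0.7273

0.7273


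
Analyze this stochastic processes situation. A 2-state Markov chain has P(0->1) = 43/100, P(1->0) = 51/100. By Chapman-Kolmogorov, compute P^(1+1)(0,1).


P^2 = P^1 * P^1
Computing via matrix multiplication of the transition matrix.
Entry (0,1) of P^2 = 0.4558

0.4558


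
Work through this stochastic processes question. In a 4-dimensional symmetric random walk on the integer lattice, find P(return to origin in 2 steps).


P(return in 2 steps) = P(reverse first step) = 1/(2d)
= 1/8
= 0.1250

0.1250


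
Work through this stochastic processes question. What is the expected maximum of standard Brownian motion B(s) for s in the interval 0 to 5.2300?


E(max B(s)) = sqrt(2t/pi)
= sqrt(2*5.2300/pi)
= sqrt(3.3295)
= 1.8247

1.8247


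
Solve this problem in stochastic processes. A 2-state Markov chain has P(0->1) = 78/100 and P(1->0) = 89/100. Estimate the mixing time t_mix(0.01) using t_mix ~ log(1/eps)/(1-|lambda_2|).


lambda_2 = |1 - p01 - p10| = |1 - 0.7800 - 0.8900| = 0.6700
t_mix ~ log(1/eps)/(1 - |lambda_2|)
= log(100)/(1 - 0.6700) = 4.6052/0.3300
= 13.9551

13.9551


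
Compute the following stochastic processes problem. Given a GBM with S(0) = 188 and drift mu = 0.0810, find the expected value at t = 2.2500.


E[S(t)] = S(0) * exp(mu * t)
= 188 * exp(0.0810 * 2.2500)
= 188 * 1.1999
= 225.5839

225.5839


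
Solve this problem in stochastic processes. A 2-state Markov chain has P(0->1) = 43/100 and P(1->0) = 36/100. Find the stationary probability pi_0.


Stationary distribution: pi_0 = p10/(p01+p10), pi_1 = p01/(p01+p10)
p01 = 0.4300, p10 = 0.3600
pi_0 = 0.4557

0.4557


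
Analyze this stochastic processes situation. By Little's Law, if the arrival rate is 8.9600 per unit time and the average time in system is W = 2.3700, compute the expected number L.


Little's Law: L = lambda * W
= 8.9600 * 2.3700
= 21.2352

21.2352


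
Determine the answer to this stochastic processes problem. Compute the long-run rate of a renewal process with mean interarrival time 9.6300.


Long-run renewal rate = 1/E(X)
= 1/9.6300
= 0.1038

0.1038


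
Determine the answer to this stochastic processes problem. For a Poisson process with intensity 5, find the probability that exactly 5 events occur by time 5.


P(N(t)=k) = (lambda*t)^k * exp(-lambda*t) / k!
lambda*t = 25
= 25^5 * exp(-25) / 5!
= 9765625 * 1.3888e-11 / 120
= 1.1302e-06

1.1302e-06


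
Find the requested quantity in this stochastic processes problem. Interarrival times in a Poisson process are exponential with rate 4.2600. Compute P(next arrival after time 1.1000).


P(X > t) = exp(-lambda * t)
= exp(-4.2600 * 1.1000)
= exp(-4.6860) = 0.0092

0.0092


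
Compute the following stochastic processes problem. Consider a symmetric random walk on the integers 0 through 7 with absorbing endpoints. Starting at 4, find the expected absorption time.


For symmetric RW on 0,...,N with absorbing barriers, E(i) = i*(N-i)
E(4) = 4 * 3 = 12

12


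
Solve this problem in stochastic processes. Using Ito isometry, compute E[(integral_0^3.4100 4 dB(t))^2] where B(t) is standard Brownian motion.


By Ito isometry: E[(int f dB)^2] = int f^2 dt
= 4^2 * 3.4100
= 16 * 3.4100 = 54.5600

54.5600


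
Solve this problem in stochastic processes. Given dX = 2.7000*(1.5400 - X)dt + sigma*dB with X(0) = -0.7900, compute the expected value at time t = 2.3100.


E[X(t)] = mu + (X(0) - mu)*exp(-theta*t)
= 1.5400 + (-0.7900 - 1.5400)*exp(-2.7000*2.3100)
= 1.5400 + -2.3300 * 0.0020
= 1.5354

1.5354


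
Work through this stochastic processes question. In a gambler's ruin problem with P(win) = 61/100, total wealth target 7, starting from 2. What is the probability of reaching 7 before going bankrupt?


Gambler's ruin formula:
r = q/p = 0.3900/0.6100 = 0.6393
P(win) = (1 - r^i)/(1 - r^N)
= (1 - 0.6393^2)/(1 - 0.6393^7)
= 0.6182

0.6182


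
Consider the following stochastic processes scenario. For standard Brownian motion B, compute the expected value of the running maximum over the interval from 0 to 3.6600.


E(max B(s)) = sqrt(2t/pi)
= sqrt(2*3.6600/pi)
= sqrt(2.3300)
= 1.5264

1.5264


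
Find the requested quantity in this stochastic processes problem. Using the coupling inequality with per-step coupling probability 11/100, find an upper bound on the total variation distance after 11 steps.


TV distance bound <= (1-delta)^n
= (1 - 0.1100)^11
= 0.8900^11
= 0.2775

0.2775


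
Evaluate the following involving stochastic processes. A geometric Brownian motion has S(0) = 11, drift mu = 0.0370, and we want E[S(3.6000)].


E[S(t)] = S(0) * exp(mu * t)
= 11 * exp(0.0370 * 3.6000)
= 11 * 1.1425
= 12.5673

12.5673


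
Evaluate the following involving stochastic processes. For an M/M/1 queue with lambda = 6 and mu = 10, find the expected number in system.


rho = 6/10 = 0.6000
L = rho/(1-rho)
= 0.6000/0.4000
= 1.5000

1.5000


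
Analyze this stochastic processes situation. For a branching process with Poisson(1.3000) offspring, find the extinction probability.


Since mu = 1.3000 > 1, extinction prob q < 1.
Solve s = exp(mu*(s-1)) iteratively.
q = 0.5770

0.5770


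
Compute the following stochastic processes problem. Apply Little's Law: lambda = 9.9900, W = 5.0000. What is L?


Little's Law: L = lambda * W
= 9.9900 * 5.0000
= 49.9500

49.9500


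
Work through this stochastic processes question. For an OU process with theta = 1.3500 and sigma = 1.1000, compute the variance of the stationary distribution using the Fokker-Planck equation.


Stationary variance = sigma^2 / (2*theta)
= 1.1000^2 / (2*1.3500)
= 1.2100 / 2.7000
= 0.4481

0.4481


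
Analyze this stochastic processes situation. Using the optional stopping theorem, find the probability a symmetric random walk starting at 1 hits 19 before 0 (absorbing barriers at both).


By optional stopping theorem: E(M at tau) = M(0) = 1
P(hit 19)*19 + P(hit 0)*0 = 1
P(hit 19) = (1 - 0)/(19 - 0) = 1/19 = 0.0526

0.0526


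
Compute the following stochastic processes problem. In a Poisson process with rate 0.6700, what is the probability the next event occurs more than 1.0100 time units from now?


P(X > t) = exp(-lambda * t)
= exp(-0.6700 * 1.0100)
= exp(-0.6767) = 0.5083

0.5083


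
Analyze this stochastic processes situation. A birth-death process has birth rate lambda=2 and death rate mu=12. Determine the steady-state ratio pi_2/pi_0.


For birth-death process, pi_n/pi_0 = (lambda/mu)^n
= (2/12)^2
= 0.0278

0.0278


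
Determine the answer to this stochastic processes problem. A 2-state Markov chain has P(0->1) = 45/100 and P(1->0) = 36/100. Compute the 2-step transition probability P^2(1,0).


Computing P^2 by matrix multiplication.
P = [[0.5500, 0.4500], [0.3600, 0.6400]]
After raising P to the power 2:
P^2(1,0) = 0.4284

0.4284


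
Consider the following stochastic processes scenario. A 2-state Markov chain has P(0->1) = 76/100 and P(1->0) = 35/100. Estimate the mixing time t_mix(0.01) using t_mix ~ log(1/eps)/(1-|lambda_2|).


lambda_2 = |1 - p01 - p10| = |1 - 0.7600 - 0.3500| = 0.1100
t_mix ~ log(1/eps)/(1 - |lambda_2|)
= log(100)/(1 - 0.1100) = 4.6052/0.8900
= 5.1743

5.1743


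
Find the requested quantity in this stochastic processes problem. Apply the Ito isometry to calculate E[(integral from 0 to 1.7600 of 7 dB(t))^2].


By Ito isometry: E[(int f dB)^2] = int f^2 dt
= 7^2 * 1.7600
= 49 * 1.7600 = 86.2400

86.2400


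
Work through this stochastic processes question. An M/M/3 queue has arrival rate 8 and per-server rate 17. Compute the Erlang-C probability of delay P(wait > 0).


a = lambda/mu = 0.4706
rho = a/c = 0.1569
Erlang-C formula applied:
C(c,a) = 0.0129

0.0129


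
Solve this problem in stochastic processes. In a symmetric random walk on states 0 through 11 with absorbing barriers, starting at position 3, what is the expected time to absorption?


For symmetric RW on 0,...,N with absorbing barriers, E(i) = i*(N-i)
E(3) = 3 * 8 = 24

24


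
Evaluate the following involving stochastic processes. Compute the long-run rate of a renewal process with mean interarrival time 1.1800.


Long-run renewal rate = 1/E(X)
= 1/1.1800
= 0.8475

0.8475


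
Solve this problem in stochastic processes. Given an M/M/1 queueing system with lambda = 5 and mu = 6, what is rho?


rho = lambda/mu
= 5/6
= 0.8333

0.8333


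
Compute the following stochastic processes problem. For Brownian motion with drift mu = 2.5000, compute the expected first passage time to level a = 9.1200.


Expected first passage time = a/mu
= 9.1200/2.5000
= 3.6480

3.6480


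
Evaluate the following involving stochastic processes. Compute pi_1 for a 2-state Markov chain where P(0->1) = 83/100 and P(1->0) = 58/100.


Stationary distribution: pi_0 = p10/(p01+p10), pi_1 = p01/(p01+p10)
p01 = 0.8300, p10 = 0.5800
pi_1 = 0.5887

0.5887


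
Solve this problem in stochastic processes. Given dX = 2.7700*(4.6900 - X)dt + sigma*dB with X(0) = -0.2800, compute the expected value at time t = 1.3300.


E[X(t)] = mu + (X(0) - mu)*exp(-theta*t)
= 4.6900 + (-0.2800 - 4.6900)*exp(-2.7700*1.3300)
= 4.6900 + -4.9700 * 0.0251
= 4.5652

4.5652


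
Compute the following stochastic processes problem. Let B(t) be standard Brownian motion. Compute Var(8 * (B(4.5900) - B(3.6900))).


Var(alpha*(B(t)-B(s))) = alpha^2 * (t-s)
= 8^2 * (4.5900 - 3.6900)
= 64 * 0.9000
= 57.6000

57.6000


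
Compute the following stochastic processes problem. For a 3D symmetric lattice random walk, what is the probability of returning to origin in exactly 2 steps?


P(return in 2 steps) = P(reverse first step) = 1/(2d)
= 1/6
= 0.1667

0.1667


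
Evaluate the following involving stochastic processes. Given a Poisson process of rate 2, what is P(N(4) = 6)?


P(N(t)=k) = (lambda*t)^k * exp(-lambda*t) / k!
lambda*t = 8
= 8^6 * exp(-8) / 6!
= 262144 * 3.3546e-04 / 720
= 0.1221

0.1221


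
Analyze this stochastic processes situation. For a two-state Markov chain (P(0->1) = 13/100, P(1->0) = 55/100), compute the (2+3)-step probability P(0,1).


P^5 = P^2 * P^3
Computing via matrix multiplication of the transition matrix.
Entry (0,1) of P^5 = 0.1905

0.1905


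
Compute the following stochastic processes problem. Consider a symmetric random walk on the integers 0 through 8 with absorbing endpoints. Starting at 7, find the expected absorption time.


For symmetric RW on 0,...,N with absorbing barriers, E(i) = i*(N-i)
E(7) = 7 * 1 = 7

7


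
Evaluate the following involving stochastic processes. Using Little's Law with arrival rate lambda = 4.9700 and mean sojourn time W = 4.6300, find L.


Little's Law: L = lambda * W
= 4.9700 * 4.6300
= 23.0111

23.0111


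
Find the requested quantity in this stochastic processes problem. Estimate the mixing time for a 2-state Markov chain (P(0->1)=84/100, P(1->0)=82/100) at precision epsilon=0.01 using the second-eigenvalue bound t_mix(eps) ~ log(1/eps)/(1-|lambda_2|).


lambda_2 = |1 - p01 - p10| = |1 - 0.8400 - 0.8200| = 0.6600
t_mix ~ log(1/eps)/(1 - |lambda_2|)
= log(100)/(1 - 0.6600) = 4.6052/0.3400
= 13.5446

13.5446


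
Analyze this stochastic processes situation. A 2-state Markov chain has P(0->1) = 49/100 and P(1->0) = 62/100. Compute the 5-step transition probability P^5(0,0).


Computing P^5 by matrix multiplication.
P = [[0.5100, 0.4900], [0.6200, 0.3800]]
After raising P to the power 5:
P^5(0,0) = 0.5586

0.5586


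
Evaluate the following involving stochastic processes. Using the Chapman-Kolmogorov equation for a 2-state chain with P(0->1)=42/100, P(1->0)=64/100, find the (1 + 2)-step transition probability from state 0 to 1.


P^3 = P^1 * P^2
Computing via matrix multiplication of the transition matrix.
Entry (0,1) of P^3 = 0.3963

0.3963


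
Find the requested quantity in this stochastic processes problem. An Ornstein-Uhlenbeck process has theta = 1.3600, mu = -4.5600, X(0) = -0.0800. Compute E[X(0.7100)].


E[X(t)] = mu + (X(0) - mu)*exp(-theta*t)
= -4.5600 + (-0.0800 - -4.5600)*exp(-1.3600*0.7100)
= -4.5600 + 4.4800 * 0.3808
= -2.8542

-2.8542


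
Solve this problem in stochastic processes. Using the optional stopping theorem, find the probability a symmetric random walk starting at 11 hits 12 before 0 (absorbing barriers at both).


By optional stopping theorem: E(M at tau) = M(0) = 11
P(hit 12)*12 + P(hit 0)*0 = 11
P(hit 12) = (11 - 0)/(12 - 0) = 11/12 = 0.9167

0.9167


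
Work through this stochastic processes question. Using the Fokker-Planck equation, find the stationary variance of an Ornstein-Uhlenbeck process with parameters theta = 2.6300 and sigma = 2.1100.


Stationary variance = sigma^2 / (2*theta)
= 2.1100^2 / (2*2.6300)
= 4.4521 / 5.2600
= 0.8464

0.8464


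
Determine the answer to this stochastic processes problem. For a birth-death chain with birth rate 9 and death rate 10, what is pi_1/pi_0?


For birth-death process, pi_n/pi_0 = (lambda/mu)^n
= (9/10)^1
= 0.9000

0.9000


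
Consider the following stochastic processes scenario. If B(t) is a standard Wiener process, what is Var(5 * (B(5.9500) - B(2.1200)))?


Var(alpha*(B(t)-B(s))) = alpha^2 * (t-s)
= 5^2 * (5.9500 - 2.1200)
= 25 * 3.8300
= 95.7500

95.7500


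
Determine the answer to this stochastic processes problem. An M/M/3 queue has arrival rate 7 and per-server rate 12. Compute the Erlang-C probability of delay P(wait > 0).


a = lambda/mu = 0.5833
rho = a/c = 0.1944
Erlang-C formula applied:
C(c,a) = 0.0229

0.0229


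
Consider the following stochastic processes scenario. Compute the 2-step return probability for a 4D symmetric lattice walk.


P(return in 2 steps) = P(reverse first step) = 1/(2d)
= 1/8
= 0.1250

0.1250


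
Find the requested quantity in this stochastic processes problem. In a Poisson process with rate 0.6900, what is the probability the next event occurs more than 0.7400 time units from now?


P(X > t) = exp(-lambda * t)
= exp(-0.6900 * 0.7400)
= exp(-0.5106) = 0.6001

0.6001


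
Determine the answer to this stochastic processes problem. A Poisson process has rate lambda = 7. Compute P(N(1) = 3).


P(N(t)=k) = (lambda*t)^k * exp(-lambda*t) / k!
lambda*t = 7
= 7^3 * exp(-7) / 3!
= 343 * 9.1188e-04 / 6
= 0.0521

0.0521


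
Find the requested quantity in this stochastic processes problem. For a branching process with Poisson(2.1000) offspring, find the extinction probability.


Since mu = 2.1000 > 1, extinction prob q < 1.
Solve s = exp(mu*(s-1)) iteratively.
q = 0.1779

0.1779


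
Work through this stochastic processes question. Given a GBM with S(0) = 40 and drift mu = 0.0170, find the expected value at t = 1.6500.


E[S(t)] = S(0) * exp(mu * t)
= 40 * exp(0.0170 * 1.6500)
= 40 * 1.0284
= 41.1379

41.1379


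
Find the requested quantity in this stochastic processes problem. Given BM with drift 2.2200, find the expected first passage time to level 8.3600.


Expected first passage time = a/mu
= 8.3600/2.2200
= 3.7658

3.7658


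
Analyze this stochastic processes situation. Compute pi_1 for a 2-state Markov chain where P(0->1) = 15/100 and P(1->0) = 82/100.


Stationary distribution: pi_0 = p10/(p01+p10), pi_1 = p01/(p01+p10)
p01 = 0.1500, p10 = 0.8200
pi_1 = 0.1546

0.1546


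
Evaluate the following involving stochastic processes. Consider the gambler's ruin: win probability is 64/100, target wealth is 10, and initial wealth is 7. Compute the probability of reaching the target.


Gambler's ruin formula:
r = q/p = 0.3600/0.6400 = 0.5625
P(win) = (1 - r^i)/(1 - r^N)
= (1 - 0.5625^7)/(1 - 0.5625^10)
= 0.9853

0.9853


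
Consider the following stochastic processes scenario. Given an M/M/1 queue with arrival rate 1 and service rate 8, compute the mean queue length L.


rho = 1/8 = 0.1250
L = rho/(1-rho)
= 0.1250/0.8750
= 0.1429

0.1429


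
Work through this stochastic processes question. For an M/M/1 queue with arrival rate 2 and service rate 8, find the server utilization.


rho = lambda/mu
= 2/8
= 0.2500

0.2500


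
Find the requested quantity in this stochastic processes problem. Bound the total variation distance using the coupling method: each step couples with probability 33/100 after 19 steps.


TV distance bound <= (1-delta)^n
= (1 - 0.3300)^19
= 0.6700^19
= 4.9593e-04

4.9593e-04


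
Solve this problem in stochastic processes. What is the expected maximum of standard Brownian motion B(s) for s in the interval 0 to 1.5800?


E(max B(s)) = sqrt(2t/pi)
= sqrt(2*1.5800/pi)
= sqrt(1.0059)
= 1.0029

1.0029


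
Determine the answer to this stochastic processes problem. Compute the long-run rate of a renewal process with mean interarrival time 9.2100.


Long-run renewal rate = 1/E(X)
= 1/9.2100
= 0.1086

0.1086


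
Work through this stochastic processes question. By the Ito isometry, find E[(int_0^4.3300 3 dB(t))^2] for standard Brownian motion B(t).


By Ito isometry: E[(int f dB)^2] = int f^2 dt
= 3^2 * 4.3300
= 9 * 4.3300 = 38.9700

38.9700


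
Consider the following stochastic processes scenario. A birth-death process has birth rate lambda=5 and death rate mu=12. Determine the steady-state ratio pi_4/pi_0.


For birth-death process, pi_n/pi_0 = (lambda/mu)^n
= (5/12)^4
= 0.0301

0.0301


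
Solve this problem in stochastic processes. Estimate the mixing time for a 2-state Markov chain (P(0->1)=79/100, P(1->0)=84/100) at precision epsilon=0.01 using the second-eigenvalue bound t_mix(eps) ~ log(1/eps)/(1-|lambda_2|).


lambda_2 = |1 - p01 - p10| = |1 - 0.7900 - 0.8400| = 0.6300
t_mix ~ log(1/eps)/(1 - |lambda_2|)
= log(100)/(1 - 0.6300) = 4.6052/0.3700
= 12.4464

12.4464


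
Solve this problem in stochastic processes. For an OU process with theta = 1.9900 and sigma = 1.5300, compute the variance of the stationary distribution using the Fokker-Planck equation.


Stationary variance = sigma^2 / (2*theta)
= 1.5300^2 / (2*1.9900)
= 2.3409 / 3.9800
= 0.5882

0.5882


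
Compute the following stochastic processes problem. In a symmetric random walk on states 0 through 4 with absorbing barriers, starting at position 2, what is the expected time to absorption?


For symmetric RW on 0,...,N with absorbing barriers, E(i) = i*(N-i)
E(2) = 2 * 2 = 4

4


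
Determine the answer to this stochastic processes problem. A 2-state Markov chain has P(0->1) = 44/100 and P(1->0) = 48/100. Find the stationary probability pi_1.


Stationary distribution: pi_0 = p10/(p01+p10), pi_1 = p01/(p01+p10)
p01 = 0.4400, p10 = 0.4800
pi_1 = 0.4783

0.4783


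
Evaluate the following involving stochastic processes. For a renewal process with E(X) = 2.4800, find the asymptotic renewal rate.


Long-run renewal rate = 1/E(X)
= 1/2.4800
= 0.4032

0.4032


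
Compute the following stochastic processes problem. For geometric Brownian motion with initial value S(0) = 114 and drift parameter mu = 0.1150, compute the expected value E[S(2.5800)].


E[S(t)] = S(0) * exp(mu * t)
= 114 * exp(0.1150 * 2.5800)
= 114 * 1.3454
= 153.3769

153.3769


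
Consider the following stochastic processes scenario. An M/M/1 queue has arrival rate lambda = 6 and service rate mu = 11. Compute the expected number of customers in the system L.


rho = 6/11 = 0.5455
L = rho/(1-rho)
= 0.5455/0.4545
= 1.2000

1.2000


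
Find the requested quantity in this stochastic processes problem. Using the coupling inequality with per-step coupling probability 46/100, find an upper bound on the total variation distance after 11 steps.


TV distance bound <= (1-delta)^n
= (1 - 0.4600)^11
= 0.5400^11
= 0.0011

0.0011


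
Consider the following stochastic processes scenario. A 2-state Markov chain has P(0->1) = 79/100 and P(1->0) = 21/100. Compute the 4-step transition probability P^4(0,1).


Computing P^4 by matrix multiplication.
P = [[0.2100, 0.7900], [0.2100, 0.7900]]
After raising P to the power 4:
P^4(0,1) = 0.7900

0.7900


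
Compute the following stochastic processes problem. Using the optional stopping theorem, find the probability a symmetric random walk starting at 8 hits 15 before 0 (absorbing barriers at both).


By optional stopping theorem: E(M at tau) = M(0) = 8
P(hit 15)*15 + P(hit 0)*0 = 8
P(hit 15) = (8 - 0)/(15 - 0) = 8/15 = 0.5333

0.5333


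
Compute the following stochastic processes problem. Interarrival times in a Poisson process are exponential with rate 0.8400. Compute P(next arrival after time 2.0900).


P(X > t) = exp(-lambda * t)
= exp(-0.8400 * 2.0900)
= exp(-1.7556) = 0.1728

0.1728
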